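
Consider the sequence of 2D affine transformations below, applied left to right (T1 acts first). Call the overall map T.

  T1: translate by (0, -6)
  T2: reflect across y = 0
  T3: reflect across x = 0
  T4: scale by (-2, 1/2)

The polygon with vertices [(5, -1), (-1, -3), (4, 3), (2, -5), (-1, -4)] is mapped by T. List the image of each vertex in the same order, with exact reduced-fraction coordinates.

T1 translate by (0, -6): (5, -1) → (5, -7); (-1, -3) → (-1, -9); (4, 3) → (4, -3); (2, -5) → (2, -11); (-1, -4) → (-1, -10)
T2 reflect across y = 0: (5, -7) → (5, 7); (-1, -9) → (-1, 9); (4, -3) → (4, 3); (2, -11) → (2, 11); (-1, -10) → (-1, 10)
T3 reflect across x = 0: (5, 7) → (-5, 7); (-1, 9) → (1, 9); (4, 3) → (-4, 3); (2, 11) → (-2, 11); (-1, 10) → (1, 10)
T4 scale by (-2, 1/2): (-5, 7) → (10, 7/2); (1, 9) → (-2, 9/2); (-4, 3) → (8, 3/2); (-2, 11) → (4, 11/2); (1, 10) → (-2, 5)

image vertices: (10, 7/2), (-2, 9/2), (8, 3/2), (4, 11/2), (-2, 5)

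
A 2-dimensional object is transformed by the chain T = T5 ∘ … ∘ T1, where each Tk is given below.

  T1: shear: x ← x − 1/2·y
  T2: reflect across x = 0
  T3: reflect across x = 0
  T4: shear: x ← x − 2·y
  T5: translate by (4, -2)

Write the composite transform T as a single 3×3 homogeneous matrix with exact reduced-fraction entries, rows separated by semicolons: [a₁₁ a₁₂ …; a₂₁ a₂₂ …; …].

T1 = [1 -1/2 0; 0 1 0; 0 0 1]
T2·T1 = [-1 1/2 0; 0 1 0; 0 0 1]
T3·…·T1 = [1 -1/2 0; 0 1 0; 0 0 1]
T4·…·T1 = [1 -5/2 0; 0 1 0; 0 0 1]
T5·…·T1 = [1 -5/2 4; 0 1 -2; 0 0 1]

T = [1 -5/2 4; 0 1 -2; 0 0 1]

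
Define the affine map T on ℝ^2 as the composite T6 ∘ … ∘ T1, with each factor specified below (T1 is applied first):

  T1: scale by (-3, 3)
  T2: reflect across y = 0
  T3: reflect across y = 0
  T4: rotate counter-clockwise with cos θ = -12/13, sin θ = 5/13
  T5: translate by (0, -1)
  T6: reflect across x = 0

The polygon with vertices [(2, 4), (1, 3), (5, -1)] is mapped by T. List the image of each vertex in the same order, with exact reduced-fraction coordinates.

image vertices: (-12/13, -187/13), (9/13, -136/13), (-15, -4)

T1 scale by (-3, 3): (2, 4) → (-6, 12); (1, 3) → (-3, 9); (5, -1) → (-15, -3)
T2 reflect across y = 0: (-6, 12) → (-6, -12); (-3, 9) → (-3, -9); (-15, -3) → (-15, 3)
T3 reflect across y = 0: (-6, -12) → (-6, 12); (-3, -9) → (-3, 9); (-15, 3) → (-15, -3)
T4 rotate counter-clockwise with cos θ = -12/13, sin θ = 5/13: (-6, 12) → (12/13, -174/13); (-3, 9) → (-9/13, -123/13); (-15, -3) → (15, -3)
T5 translate by (0, -1): (12/13, -174/13) → (12/13, -187/13); (-9/13, -123/13) → (-9/13, -136/13); (15, -3) → (15, -4)
T6 reflect across x = 0: (12/13, -187/13) → (-12/13, -187/13); (-9/13, -136/13) → (9/13, -136/13); (15, -4) → (-15, -4)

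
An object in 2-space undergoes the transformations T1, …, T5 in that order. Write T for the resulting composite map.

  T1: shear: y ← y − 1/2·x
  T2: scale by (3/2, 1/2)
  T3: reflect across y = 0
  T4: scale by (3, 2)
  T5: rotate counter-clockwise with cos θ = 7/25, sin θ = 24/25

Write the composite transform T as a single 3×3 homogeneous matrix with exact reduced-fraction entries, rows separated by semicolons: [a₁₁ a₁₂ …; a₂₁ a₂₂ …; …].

T1 = [1 0 0; -1/2 1 0; 0 0 1]
T2·T1 = [3/2 0 0; -1/4 1/2 0; 0 0 1]
T3·…·T1 = [3/2 0 0; 1/4 -1/2 0; 0 0 1]
T4·…·T1 = [9/2 0 0; 1/2 -1 0; 0 0 1]
T5·…·T1 = [39/50 24/25 0; 223/50 -7/25 0; 0 0 1]

T = [39/50 24/25 0; 223/50 -7/25 0; 0 0 1]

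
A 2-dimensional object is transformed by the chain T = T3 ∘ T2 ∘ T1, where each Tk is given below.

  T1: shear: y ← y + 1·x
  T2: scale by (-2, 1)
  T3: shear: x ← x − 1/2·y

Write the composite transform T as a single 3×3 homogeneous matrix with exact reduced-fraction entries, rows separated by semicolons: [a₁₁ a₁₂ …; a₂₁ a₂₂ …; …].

T = [-5/2 -1/2 0; 1 1 0; 0 0 1]

T1 = [1 0 0; 1 1 0; 0 0 1]
T2·T1 = [-2 0 0; 1 1 0; 0 0 1]
T3·…·T1 = [-5/2 -1/2 0; 1 1 0; 0 0 1]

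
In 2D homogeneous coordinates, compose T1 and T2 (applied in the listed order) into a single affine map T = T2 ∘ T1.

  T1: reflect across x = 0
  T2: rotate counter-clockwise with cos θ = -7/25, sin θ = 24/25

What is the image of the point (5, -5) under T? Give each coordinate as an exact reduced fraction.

T1 reflect across x = 0: (5, -5) → (-5, -5)
T2 rotate counter-clockwise with cos θ = -7/25, sin θ = 24/25: (-5, -5) → (31/5, -17/5)

T(p) = (31/5, -17/5)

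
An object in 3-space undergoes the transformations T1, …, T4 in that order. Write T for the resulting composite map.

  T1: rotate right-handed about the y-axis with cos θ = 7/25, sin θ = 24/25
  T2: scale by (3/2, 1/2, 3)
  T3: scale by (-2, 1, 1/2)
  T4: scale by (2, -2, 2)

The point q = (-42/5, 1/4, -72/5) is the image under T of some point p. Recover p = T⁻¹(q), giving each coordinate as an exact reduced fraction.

T1 = [7/25 0 24/25 0; 0 1 0 0; -24/25 0 7/25 0; 0 0 0 1]
T2·T1 = [21/50 0 36/25 0; 0 1/2 0 0; -72/25 0 21/25 0; 0 0 0 1]
T3·…·T1 = [-21/25 0 -72/25 0; 0 1/2 0 0; -36/25 0 21/50 0; 0 0 0 1]
T4·…·T1 = [-42/25 0 -144/25 0; 0 -1 0 0; -72/25 0 21/25 0; 0 0 0 1]
det M = 18; M⁻¹ = [-7/150 0 -8/25 0; 0 -1 0 0; -4/25 0 7/75 0; 0 0 0 1]
M⁻¹ · (-42/5, 1/4, -72/5)ᵀ = (5, -1/4, 0)ᵀ

p = (5, -1/4, 0)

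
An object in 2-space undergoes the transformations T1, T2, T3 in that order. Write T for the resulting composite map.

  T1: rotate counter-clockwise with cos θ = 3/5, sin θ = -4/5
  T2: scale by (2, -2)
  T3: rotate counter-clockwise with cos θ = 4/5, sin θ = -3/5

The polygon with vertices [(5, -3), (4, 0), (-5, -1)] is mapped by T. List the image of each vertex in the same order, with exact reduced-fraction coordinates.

image vertices: (198/25, 214/25), (192/25, 56/25), (-254/25, -22/25)

T1 rotate counter-clockwise with cos θ = 3/5, sin θ = -4/5: (5, -3) → (3/5, -29/5); (4, 0) → (12/5, -16/5); (-5, -1) → (-19/5, 17/5)
T2 scale by (2, -2): (3/5, -29/5) → (6/5, 58/5); (12/5, -16/5) → (24/5, 32/5); (-19/5, 17/5) → (-38/5, -34/5)
T3 rotate counter-clockwise with cos θ = 4/5, sin θ = -3/5: (6/5, 58/5) → (198/25, 214/25); (24/5, 32/5) → (192/25, 56/25); (-38/5, -34/5) → (-254/25, -22/25)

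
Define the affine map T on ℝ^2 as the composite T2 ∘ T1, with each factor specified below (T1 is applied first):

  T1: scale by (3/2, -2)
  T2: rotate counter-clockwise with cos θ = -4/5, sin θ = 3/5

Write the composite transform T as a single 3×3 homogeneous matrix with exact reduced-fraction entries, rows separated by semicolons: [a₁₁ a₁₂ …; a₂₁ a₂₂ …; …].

T = [-6/5 6/5 0; 9/10 8/5 0; 0 0 1]

T1 = [3/2 0 0; 0 -2 0; 0 0 1]
T2·T1 = [-6/5 6/5 0; 9/10 8/5 0; 0 0 1]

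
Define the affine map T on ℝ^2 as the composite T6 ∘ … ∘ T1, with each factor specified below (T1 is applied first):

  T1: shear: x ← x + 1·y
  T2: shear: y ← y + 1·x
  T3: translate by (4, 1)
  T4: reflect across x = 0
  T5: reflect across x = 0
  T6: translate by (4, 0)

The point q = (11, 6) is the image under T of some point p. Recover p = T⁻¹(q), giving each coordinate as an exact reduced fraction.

T1 = [1 1 0; 0 1 0; 0 0 1]
T2·T1 = [1 1 0; 1 2 0; 0 0 1]
T3·…·T1 = [1 1 4; 1 2 1; 0 0 1]
T4·…·T1 = [-1 -1 -4; 1 2 1; 0 0 1]
T5·…·T1 = [1 1 4; 1 2 1; 0 0 1]
T6·…·T1 = [1 1 8; 1 2 1; 0 0 1]
det M = 1; M⁻¹ = [2 -1 -15; -1 1 7; 0 0 1]
M⁻¹ · (11, 6)ᵀ = (1, 2)ᵀ

p = (1, 2)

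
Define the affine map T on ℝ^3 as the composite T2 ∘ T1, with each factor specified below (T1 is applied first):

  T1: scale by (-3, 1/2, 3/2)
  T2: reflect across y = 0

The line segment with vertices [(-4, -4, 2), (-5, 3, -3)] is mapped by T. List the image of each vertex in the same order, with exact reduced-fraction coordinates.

image vertices: (12, 2, 3), (15, -3/2, -9/2)

T1 scale by (-3, 1/2, 3/2): (-4, -4, 2) → (12, -2, 3); (-5, 3, -3) → (15, 3/2, -9/2)
T2 reflect across y = 0: (12, -2, 3) → (12, 2, 3); (15, 3/2, -9/2) → (15, -3/2, -9/2)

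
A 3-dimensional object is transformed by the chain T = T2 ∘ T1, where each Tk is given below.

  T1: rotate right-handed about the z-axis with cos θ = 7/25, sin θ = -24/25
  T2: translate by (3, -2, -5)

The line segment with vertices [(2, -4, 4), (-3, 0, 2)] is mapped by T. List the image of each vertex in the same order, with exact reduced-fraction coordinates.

image vertices: (-7/25, -126/25, -1), (54/25, 22/25, -3)

T1 rotate right-handed about the z-axis with cos θ = 7/25, sin θ = -24/25: (2, -4, 4) → (-82/25, -76/25, 4); (-3, 0, 2) → (-21/25, 72/25, 2)
T2 translate by (3, -2, -5): (-82/25, -76/25, 4) → (-7/25, -126/25, -1); (-21/25, 72/25, 2) → (54/25, 22/25, -3)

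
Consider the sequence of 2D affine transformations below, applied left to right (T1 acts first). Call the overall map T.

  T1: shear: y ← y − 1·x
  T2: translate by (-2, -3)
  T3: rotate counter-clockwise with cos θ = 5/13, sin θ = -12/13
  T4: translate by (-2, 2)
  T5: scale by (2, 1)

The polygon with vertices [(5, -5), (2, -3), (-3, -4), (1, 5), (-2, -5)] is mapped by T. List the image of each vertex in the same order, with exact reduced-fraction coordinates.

image vertices: (-334/13, -75/13), (-244/13, -14/13), (-198/13, 66/13), (-38/13, 43/13), (-236/13, 44/13)

T1 shear: y ← y − 1·x: (5, -5) → (5, -10); (2, -3) → (2, -5); (-3, -4) → (-3, -1); (1, 5) → (1, 4); (-2, -5) → (-2, -3)
T2 translate by (-2, -3): (5, -10) → (3, -13); (2, -5) → (0, -8); (-3, -1) → (-5, -4); (1, 4) → (-1, 1); (-2, -3) → (-4, -6)
T3 rotate counter-clockwise with cos θ = 5/13, sin θ = -12/13: (3, -13) → (-141/13, -101/13); (0, -8) → (-96/13, -40/13); (-5, -4) → (-73/13, 40/13); (-1, 1) → (7/13, 17/13); (-4, -6) → (-92/13, 18/13)
T4 translate by (-2, 2): (-141/13, -101/13) → (-167/13, -75/13); (-96/13, -40/13) → (-122/13, -14/13); (-73/13, 40/13) → (-99/13, 66/13); (7/13, 17/13) → (-19/13, 43/13); (-92/13, 18/13) → (-118/13, 44/13)
T5 scale by (2, 1): (-167/13, -75/13) → (-334/13, -75/13); (-122/13, -14/13) → (-244/13, -14/13); (-99/13, 66/13) → (-198/13, 66/13); (-19/13, 43/13) → (-38/13, 43/13); (-118/13, 44/13) → (-236/13, 44/13)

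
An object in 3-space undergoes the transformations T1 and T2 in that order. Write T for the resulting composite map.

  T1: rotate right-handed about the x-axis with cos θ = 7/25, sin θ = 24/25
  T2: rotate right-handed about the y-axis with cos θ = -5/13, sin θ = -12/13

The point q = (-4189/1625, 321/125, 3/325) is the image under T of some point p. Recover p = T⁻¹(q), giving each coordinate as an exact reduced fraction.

T1 = [1 0 0 0; 0 7/25 -24/25 0; 0 24/25 7/25 0; 0 0 0 1]
T2·T1 = [-5/13 -288/325 -84/325 0; 0 7/25 -24/25 0; 12/13 -24/65 -7/65 0; 0 0 0 1]
det M = 1; M⁻¹ = [-5/13 0 12/13 0; -288/325 7/25 -24/65 0; -84/325 -24/25 -7/65 0; 0 0 0 1]
M⁻¹ · (-4189/1625, 321/125, 3/325)ᵀ = (1, 3, -9/5)ᵀ

p = (1, 3, -9/5)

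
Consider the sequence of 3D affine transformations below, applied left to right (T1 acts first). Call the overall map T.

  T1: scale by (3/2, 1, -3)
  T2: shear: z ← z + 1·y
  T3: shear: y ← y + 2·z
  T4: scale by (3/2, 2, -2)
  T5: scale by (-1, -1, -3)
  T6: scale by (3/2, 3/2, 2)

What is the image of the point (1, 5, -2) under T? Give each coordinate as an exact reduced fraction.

T(p) = (-27/8, -81, 132)

T1 scale by (3/2, 1, -3): (1, 5, -2) → (3/2, 5, 6)
T2 shear: z ← z + 1·y: (3/2, 5, 6) → (3/2, 5, 11)
T3 shear: y ← y + 2·z: (3/2, 5, 11) → (3/2, 27, 11)
T4 scale by (3/2, 2, -2): (3/2, 27, 11) → (9/4, 54, -22)
T5 scale by (-1, -1, -3): (9/4, 54, -22) → (-9/4, -54, 66)
T6 scale by (3/2, 3/2, 2): (-9/4, -54, 66) → (-27/8, -81, 132)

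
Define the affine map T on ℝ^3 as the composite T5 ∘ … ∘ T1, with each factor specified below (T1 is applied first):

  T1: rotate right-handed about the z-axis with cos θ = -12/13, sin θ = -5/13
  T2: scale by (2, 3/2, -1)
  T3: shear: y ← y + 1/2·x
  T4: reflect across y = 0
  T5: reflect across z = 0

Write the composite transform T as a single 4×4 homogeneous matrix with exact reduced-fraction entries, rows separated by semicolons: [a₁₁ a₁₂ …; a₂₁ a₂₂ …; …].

T = [-24/13 10/13 0 0; 3/2 1 0 0; 0 0 1 0; 0 0 0 1]

T1 = [-12/13 5/13 0 0; -5/13 -12/13 0 0; 0 0 1 0; 0 0 0 1]
T2·T1 = [-24/13 10/13 0 0; -15/26 -18/13 0 0; 0 0 -1 0; 0 0 0 1]
T3·…·T1 = [-24/13 10/13 0 0; -3/2 -1 0 0; 0 0 -1 0; 0 0 0 1]
T4·…·T1 = [-24/13 10/13 0 0; 3/2 1 0 0; 0 0 -1 0; 0 0 0 1]
T5·…·T1 = [-24/13 10/13 0 0; 3/2 1 0 0; 0 0 1 0; 0 0 0 1]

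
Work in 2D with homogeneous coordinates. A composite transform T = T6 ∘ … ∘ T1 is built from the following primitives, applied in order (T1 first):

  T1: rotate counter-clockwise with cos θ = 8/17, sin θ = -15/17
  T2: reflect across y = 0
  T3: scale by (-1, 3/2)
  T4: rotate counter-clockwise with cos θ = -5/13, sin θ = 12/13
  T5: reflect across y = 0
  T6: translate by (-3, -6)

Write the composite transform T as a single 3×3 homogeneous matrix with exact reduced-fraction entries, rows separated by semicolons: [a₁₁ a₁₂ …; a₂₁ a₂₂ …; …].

T1 = [8/17 15/17 0; -15/17 8/17 0; 0 0 1]
T2·T1 = [8/17 15/17 0; 15/17 -8/17 0; 0 0 1]
T3·…·T1 = [-8/17 -15/17 0; 45/34 -12/17 0; 0 0 1]
T4·…·T1 = [-230/221 219/221 0; -417/442 -120/221 0; 0 0 1]
T5·…·T1 = [-230/221 219/221 0; 417/442 120/221 0; 0 0 1]
T6·…·T1 = [-230/221 219/221 -3; 417/442 120/221 -6; 0 0 1]

T = [-230/221 219/221 -3; 417/442 120/221 -6; 0 0 1]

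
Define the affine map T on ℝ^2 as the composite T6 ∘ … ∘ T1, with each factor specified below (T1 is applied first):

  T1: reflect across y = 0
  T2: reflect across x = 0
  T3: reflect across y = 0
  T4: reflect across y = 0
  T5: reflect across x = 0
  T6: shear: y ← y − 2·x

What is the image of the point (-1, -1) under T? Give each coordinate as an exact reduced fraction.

T1 reflect across y = 0: (-1, -1) → (-1, 1)
T2 reflect across x = 0: (-1, 1) → (1, 1)
T3 reflect across y = 0: (1, 1) → (1, -1)
T4 reflect across y = 0: (1, -1) → (1, 1)
T5 reflect across x = 0: (1, 1) → (-1, 1)
T6 shear: y ← y − 2·x: (-1, 1) → (-1, 3)

T(p) = (-1, 3)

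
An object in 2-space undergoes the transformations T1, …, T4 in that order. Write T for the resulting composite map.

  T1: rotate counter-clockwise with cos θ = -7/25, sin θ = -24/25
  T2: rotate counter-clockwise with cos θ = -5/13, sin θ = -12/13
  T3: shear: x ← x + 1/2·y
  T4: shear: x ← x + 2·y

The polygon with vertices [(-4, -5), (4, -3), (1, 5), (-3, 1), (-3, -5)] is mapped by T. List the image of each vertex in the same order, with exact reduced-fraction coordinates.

image vertices: (6309/650, 449/325), (283/26, 63/13), (-7851/650, -1061/325), (-643/130, -173/65), (6823/650, 653/325)

T1 rotate counter-clockwise with cos θ = -7/25, sin θ = -24/25: (-4, -5) → (-92/25, 131/25); (4, -3) → (-4, -3); (1, 5) → (113/25, -59/25); (-3, 1) → (9/5, 13/5); (-3, -5) → (-99/25, 107/25)
T2 rotate counter-clockwise with cos θ = -5/13, sin θ = -12/13: (-92/25, 131/25) → (2032/325, 449/325); (-4, -3) → (-16/13, 63/13); (113/25, -59/25) → (-1273/325, -1061/325); (9/5, 13/5) → (111/65, -173/65); (-99/25, 107/25) → (1779/325, 653/325)
T3 shear: x ← x + 1/2·y: (2032/325, 449/325) → (4513/650, 449/325); (-16/13, 63/13) → (31/26, 63/13); (-1273/325, -1061/325) → (-3607/650, -1061/325); (111/65, -173/65) → (49/130, -173/65); (1779/325, 653/325) → (4211/650, 653/325)
T4 shear: x ← x + 2·y: (4513/650, 449/325) → (6309/650, 449/325); (31/26, 63/13) → (283/26, 63/13); (-3607/650, -1061/325) → (-7851/650, -1061/325); (49/130, -173/65) → (-643/130, -173/65); (4211/650, 653/325) → (6823/650, 653/325)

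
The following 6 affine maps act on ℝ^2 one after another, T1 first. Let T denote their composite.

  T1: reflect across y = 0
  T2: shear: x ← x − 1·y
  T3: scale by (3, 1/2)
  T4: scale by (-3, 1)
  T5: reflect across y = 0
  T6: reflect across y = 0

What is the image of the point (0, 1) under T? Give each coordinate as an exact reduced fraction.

T(p) = (-9, -1/2)

T1 reflect across y = 0: (0, 1) → (0, -1)
T2 shear: x ← x − 1·y: (0, -1) → (1, -1)
T3 scale by (3, 1/2): (1, -1) → (3, -1/2)
T4 scale by (-3, 1): (3, -1/2) → (-9, -1/2)
T5 reflect across y = 0: (-9, -1/2) → (-9, 1/2)
T6 reflect across y = 0: (-9, 1/2) → (-9, -1/2)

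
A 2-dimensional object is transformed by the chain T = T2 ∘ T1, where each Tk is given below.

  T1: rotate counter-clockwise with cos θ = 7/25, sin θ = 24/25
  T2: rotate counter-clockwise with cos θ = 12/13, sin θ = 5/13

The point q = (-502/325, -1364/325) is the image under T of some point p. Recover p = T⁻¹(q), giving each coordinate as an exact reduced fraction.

T1 = [7/25 -24/25 0; 24/25 7/25 0; 0 0 1]
T2·T1 = [-36/325 -323/325 0; 323/325 -36/325 0; 0 0 1]
det M = 1; M⁻¹ = [-36/325 323/325 0; -323/325 -36/325 0; 0 0 1]
M⁻¹ · (-502/325, -1364/325)ᵀ = (-4, 2)ᵀ

p = (-4, 2)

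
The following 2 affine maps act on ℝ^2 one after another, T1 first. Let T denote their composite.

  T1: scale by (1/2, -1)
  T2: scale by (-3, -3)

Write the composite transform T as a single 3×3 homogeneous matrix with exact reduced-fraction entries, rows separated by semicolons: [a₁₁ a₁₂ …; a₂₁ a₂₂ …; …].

T1 = [1/2 0 0; 0 -1 0; 0 0 1]
T2·T1 = [-3/2 0 0; 0 3 0; 0 0 1]

T = [-3/2 0 0; 0 3 0; 0 0 1]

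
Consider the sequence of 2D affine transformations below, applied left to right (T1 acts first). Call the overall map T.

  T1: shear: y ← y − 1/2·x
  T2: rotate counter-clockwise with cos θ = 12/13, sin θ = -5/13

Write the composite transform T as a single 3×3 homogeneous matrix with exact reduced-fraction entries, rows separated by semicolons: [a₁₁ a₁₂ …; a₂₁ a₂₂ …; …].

T1 = [1 0 0; -1/2 1 0; 0 0 1]
T2·T1 = [19/26 5/13 0; -11/13 12/13 0; 0 0 1]

T = [19/26 5/13 0; -11/13 12/13 0; 0 0 1]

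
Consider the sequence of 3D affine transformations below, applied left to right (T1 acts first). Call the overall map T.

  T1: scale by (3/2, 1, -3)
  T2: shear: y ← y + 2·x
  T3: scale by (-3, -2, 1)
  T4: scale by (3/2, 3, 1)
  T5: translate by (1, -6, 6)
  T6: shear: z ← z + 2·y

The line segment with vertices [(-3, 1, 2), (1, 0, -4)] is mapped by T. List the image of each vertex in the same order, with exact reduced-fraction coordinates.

T1 scale by (3/2, 1, -3): (-3, 1, 2) → (-9/2, 1, -6); (1, 0, -4) → (3/2, 0, 12)
T2 shear: y ← y + 2·x: (-9/2, 1, -6) → (-9/2, -8, -6); (3/2, 0, 12) → (3/2, 3, 12)
T3 scale by (-3, -2, 1): (-9/2, -8, -6) → (27/2, 16, -6); (3/2, 3, 12) → (-9/2, -6, 12)
T4 scale by (3/2, 3, 1): (27/2, 16, -6) → (81/4, 48, -6); (-9/2, -6, 12) → (-27/4, -18, 12)
T5 translate by (1, -6, 6): (81/4, 48, -6) → (85/4, 42, 0); (-27/4, -18, 12) → (-23/4, -24, 18)
T6 shear: z ← z + 2·y: (85/4, 42, 0) → (85/4, 42, 84); (-23/4, -24, 18) → (-23/4, -24, -30)

image vertices: (85/4, 42, 84), (-23/4, -24, -30)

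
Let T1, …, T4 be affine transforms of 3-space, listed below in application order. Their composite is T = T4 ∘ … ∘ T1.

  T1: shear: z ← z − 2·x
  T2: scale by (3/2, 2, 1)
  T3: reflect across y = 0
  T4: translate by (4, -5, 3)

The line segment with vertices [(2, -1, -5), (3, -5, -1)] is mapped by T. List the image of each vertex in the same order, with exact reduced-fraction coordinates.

T1 shear: z ← z − 2·x: (2, -1, -5) → (2, -1, -9); (3, -5, -1) → (3, -5, -7)
T2 scale by (3/2, 2, 1): (2, -1, -9) → (3, -2, -9); (3, -5, -7) → (9/2, -10, -7)
T3 reflect across y = 0: (3, -2, -9) → (3, 2, -9); (9/2, -10, -7) → (9/2, 10, -7)
T4 translate by (4, -5, 3): (3, 2, -9) → (7, -3, -6); (9/2, 10, -7) → (17/2, 5, -4)

image vertices: (7, -3, -6), (17/2, 5, -4)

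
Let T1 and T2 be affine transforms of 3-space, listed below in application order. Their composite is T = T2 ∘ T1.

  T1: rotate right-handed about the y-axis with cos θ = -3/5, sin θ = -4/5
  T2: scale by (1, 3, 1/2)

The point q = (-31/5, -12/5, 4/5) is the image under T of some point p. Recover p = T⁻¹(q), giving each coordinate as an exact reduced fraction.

T1 = [-3/5 0 -4/5 0; 0 1 0 0; 4/5 0 -3/5 0; 0 0 0 1]
T2·T1 = [-3/5 0 -4/5 0; 0 3 0 0; 2/5 0 -3/10 0; 0 0 0 1]
det M = 3/2; M⁻¹ = [-3/5 0 8/5 0; 0 1/3 0 0; -4/5 0 -6/5 0; 0 0 0 1]
M⁻¹ · (-31/5, -12/5, 4/5)ᵀ = (5, -4/5, 4)ᵀ

p = (5, -4/5, 4)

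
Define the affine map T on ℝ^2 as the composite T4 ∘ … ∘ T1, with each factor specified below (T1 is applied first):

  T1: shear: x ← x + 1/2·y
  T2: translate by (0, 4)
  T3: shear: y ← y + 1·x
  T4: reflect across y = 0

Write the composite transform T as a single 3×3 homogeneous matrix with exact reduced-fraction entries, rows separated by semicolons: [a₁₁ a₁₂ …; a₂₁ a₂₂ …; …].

T = [1 1/2 0; -1 -3/2 -4; 0 0 1]

T1 = [1 1/2 0; 0 1 0; 0 0 1]
T2·T1 = [1 1/2 0; 0 1 4; 0 0 1]
T3·…·T1 = [1 1/2 0; 1 3/2 4; 0 0 1]
T4·…·T1 = [1 1/2 0; -1 -3/2 -4; 0 0 1]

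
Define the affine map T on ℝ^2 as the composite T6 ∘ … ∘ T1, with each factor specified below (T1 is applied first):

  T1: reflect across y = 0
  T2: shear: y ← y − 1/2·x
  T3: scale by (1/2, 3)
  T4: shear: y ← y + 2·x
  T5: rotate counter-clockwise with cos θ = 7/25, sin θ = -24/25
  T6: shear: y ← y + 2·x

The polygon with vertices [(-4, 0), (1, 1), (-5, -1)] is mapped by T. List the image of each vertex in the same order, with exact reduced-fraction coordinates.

T1 reflect across y = 0: (-4, 0) → (-4, 0); (1, 1) → (1, -1); (-5, -1) → (-5, 1)
T2 shear: y ← y − 1/2·x: (-4, 0) → (-4, 2); (1, -1) → (1, -3/2); (-5, 1) → (-5, 7/2)
T3 scale by (1/2, 3): (-4, 2) → (-2, 6); (1, -3/2) → (1/2, -9/2); (-5, 7/2) → (-5/2, 21/2)
T4 shear: y ← y + 2·x: (-2, 6) → (-2, 2); (1/2, -9/2) → (1/2, -7/2); (-5/2, 21/2) → (-5/2, 11/2)
T5 rotate counter-clockwise with cos θ = 7/25, sin θ = -24/25: (-2, 2) → (34/25, 62/25); (1/2, -7/2) → (-161/50, -73/50); (-5/2, 11/2) → (229/50, 197/50)
T6 shear: y ← y + 2·x: (34/25, 62/25) → (34/25, 26/5); (-161/50, -73/50) → (-161/50, -79/10); (229/50, 197/50) → (229/50, 131/10)

image vertices: (34/25, 26/5), (-161/50, -79/10), (229/50, 131/10)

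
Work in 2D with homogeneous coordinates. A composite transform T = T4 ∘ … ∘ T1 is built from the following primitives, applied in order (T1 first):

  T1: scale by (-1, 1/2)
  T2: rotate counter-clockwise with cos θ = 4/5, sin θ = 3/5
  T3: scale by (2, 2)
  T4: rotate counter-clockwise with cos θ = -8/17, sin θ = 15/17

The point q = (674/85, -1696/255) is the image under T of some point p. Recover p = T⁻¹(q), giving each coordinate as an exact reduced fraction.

p = (5, 8/3)

T1 = [-1 0 0; 0 1/2 0; 0 0 1]
T2·T1 = [-4/5 -3/10 0; -3/5 2/5 0; 0 0 1]
T3·…·T1 = [-8/5 -3/5 0; -6/5 4/5 0; 0 0 1]
T4·…·T1 = [154/85 -36/85 0; -72/85 -77/85 0; 0 0 1]
det M = -2; M⁻¹ = [77/170 -18/85 0; -36/85 -77/85 0; 0 0 1]
M⁻¹ · (674/85, -1696/255)ᵀ = (5, 8/3)ᵀ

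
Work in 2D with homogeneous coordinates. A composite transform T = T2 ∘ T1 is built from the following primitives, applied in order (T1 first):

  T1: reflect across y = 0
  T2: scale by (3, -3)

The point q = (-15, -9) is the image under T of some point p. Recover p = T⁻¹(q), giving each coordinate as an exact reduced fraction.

p = (-5, -3)

T1 = [1 0 0; 0 -1 0; 0 0 1]
T2·T1 = [3 0 0; 0 3 0; 0 0 1]
det M = 9; M⁻¹ = [1/3 0 0; 0 1/3 0; 0 0 1]
M⁻¹ · (-15, -9)ᵀ = (-5, -3)ᵀ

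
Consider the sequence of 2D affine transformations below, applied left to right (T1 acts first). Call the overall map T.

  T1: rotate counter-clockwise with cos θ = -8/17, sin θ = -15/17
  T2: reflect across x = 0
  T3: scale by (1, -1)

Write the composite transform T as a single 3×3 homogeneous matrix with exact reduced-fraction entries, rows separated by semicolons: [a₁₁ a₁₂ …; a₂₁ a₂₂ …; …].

T = [8/17 -15/17 0; 15/17 8/17 0; 0 0 1]

T1 = [-8/17 15/17 0; -15/17 -8/17 0; 0 0 1]
T2·T1 = [8/17 -15/17 0; -15/17 -8/17 0; 0 0 1]
T3·…·T1 = [8/17 -15/17 0; 15/17 8/17 0; 0 0 1]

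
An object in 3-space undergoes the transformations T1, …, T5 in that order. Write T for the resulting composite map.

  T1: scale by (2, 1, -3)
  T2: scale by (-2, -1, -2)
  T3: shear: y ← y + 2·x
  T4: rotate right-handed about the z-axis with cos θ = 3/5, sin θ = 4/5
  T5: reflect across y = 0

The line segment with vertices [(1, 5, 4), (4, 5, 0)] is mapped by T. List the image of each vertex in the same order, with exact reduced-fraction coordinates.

image vertices: (8, 11, 24), (20, 35, 0)

T1 scale by (2, 1, -3): (1, 5, 4) → (2, 5, -12); (4, 5, 0) → (8, 5, 0)
T2 scale by (-2, -1, -2): (2, 5, -12) → (-4, -5, 24); (8, 5, 0) → (-16, -5, 0)
T3 shear: y ← y + 2·x: (-4, -5, 24) → (-4, -13, 24); (-16, -5, 0) → (-16, -37, 0)
T4 rotate right-handed about the z-axis with cos θ = 3/5, sin θ = 4/5: (-4, -13, 24) → (8, -11, 24); (-16, -37, 0) → (20, -35, 0)
T5 reflect across y = 0: (8, -11, 24) → (8, 11, 24); (20, -35, 0) → (20, 35, 0)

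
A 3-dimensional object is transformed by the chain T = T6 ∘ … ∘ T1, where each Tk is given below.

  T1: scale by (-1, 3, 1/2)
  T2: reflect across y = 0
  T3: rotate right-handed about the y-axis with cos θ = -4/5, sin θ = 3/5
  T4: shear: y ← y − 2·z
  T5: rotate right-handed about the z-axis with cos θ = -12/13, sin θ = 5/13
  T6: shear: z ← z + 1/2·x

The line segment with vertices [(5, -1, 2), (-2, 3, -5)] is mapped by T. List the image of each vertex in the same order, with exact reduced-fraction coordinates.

T1 scale by (-1, 3, 1/2): (5, -1, 2) → (-5, -3, 1); (-2, 3, -5) → (2, 9, -5/2)
T2 reflect across y = 0: (-5, -3, 1) → (-5, 3, 1); (2, 9, -5/2) → (2, -9, -5/2)
T3 rotate right-handed about the y-axis with cos θ = -4/5, sin θ = 3/5: (-5, 3, 1) → (23/5, 3, 11/5); (2, -9, -5/2) → (-31/10, -9, 4/5)
T4 shear: y ← y − 2·z: (23/5, 3, 11/5) → (23/5, -7/5, 11/5); (-31/10, -9, 4/5) → (-31/10, -53/5, 4/5)
T5 rotate right-handed about the z-axis with cos θ = -12/13, sin θ = 5/13: (23/5, -7/5, 11/5) → (-241/65, 199/65, 11/5); (-31/10, -53/5, 4/5) → (451/65, 1117/130, 4/5)
T6 shear: z ← z + 1/2·x: (-241/65, 199/65, 11/5) → (-241/65, 199/65, 9/26); (451/65, 1117/130, 4/5) → (451/65, 1117/130, 111/26)

image vertices: (-241/65, 199/65, 9/26), (451/65, 1117/130, 111/26)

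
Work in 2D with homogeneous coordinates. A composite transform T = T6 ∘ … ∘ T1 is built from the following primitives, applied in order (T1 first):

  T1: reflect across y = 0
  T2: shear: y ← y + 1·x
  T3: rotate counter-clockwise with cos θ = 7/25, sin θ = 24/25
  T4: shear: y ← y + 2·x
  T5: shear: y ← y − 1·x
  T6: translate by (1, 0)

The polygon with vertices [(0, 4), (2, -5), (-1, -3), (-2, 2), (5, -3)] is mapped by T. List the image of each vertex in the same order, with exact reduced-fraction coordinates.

image vertices: (121/25, 68/25), (-129/25, -57/25), (-6/5, -13/5), (107/25, 6/25), (-132/25, 19/25)

T1 reflect across y = 0: (0, 4) → (0, -4); (2, -5) → (2, 5); (-1, -3) → (-1, 3); (-2, 2) → (-2, -2); (5, -3) → (5, 3)
T2 shear: y ← y + 1·x: (0, -4) → (0, -4); (2, 5) → (2, 7); (-1, 3) → (-1, 2); (-2, -2) → (-2, -4); (5, 3) → (5, 8)
T3 rotate counter-clockwise with cos θ = 7/25, sin θ = 24/25: (0, -4) → (96/25, -28/25); (2, 7) → (-154/25, 97/25); (-1, 2) → (-11/5, -2/5); (-2, -4) → (82/25, -76/25); (5, 8) → (-157/25, 176/25)
T4 shear: y ← y + 2·x: (96/25, -28/25) → (96/25, 164/25); (-154/25, 97/25) → (-154/25, -211/25); (-11/5, -2/5) → (-11/5, -24/5); (82/25, -76/25) → (82/25, 88/25); (-157/25, 176/25) → (-157/25, -138/25)
T5 shear: y ← y − 1·x: (96/25, 164/25) → (96/25, 68/25); (-154/25, -211/25) → (-154/25, -57/25); (-11/5, -24/5) → (-11/5, -13/5); (82/25, 88/25) → (82/25, 6/25); (-157/25, -138/25) → (-157/25, 19/25)
T6 translate by (1, 0): (96/25, 68/25) → (121/25, 68/25); (-154/25, -57/25) → (-129/25, -57/25); (-11/5, -13/5) → (-6/5, -13/5); (82/25, 6/25) → (107/25, 6/25); (-157/25, 19/25) → (-132/25, 19/25)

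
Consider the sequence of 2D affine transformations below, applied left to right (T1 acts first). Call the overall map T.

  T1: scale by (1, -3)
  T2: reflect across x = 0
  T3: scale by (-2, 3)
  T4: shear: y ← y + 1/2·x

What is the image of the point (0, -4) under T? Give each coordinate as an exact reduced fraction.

T1 scale by (1, -3): (0, -4) → (0, 12)
T2 reflect across x = 0: (0, 12) → (0, 12)
T3 scale by (-2, 3): (0, 12) → (0, 36)
T4 shear: y ← y + 1/2·x: (0, 36) → (0, 36)

T(p) = (0, 36)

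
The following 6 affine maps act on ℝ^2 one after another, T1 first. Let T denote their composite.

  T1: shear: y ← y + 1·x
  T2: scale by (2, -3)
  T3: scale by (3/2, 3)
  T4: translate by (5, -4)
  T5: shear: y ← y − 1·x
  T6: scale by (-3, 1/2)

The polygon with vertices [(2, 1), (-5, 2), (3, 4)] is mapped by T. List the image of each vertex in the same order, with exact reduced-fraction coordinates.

image vertices: (-33, -21), (30, 33/2), (-42, -81/2)

T1 shear: y ← y + 1·x: (2, 1) → (2, 3); (-5, 2) → (-5, -3); (3, 4) → (3, 7)
T2 scale by (2, -3): (2, 3) → (4, -9); (-5, -3) → (-10, 9); (3, 7) → (6, -21)
T3 scale by (3/2, 3): (4, -9) → (6, -27); (-10, 9) → (-15, 27); (6, -21) → (9, -63)
T4 translate by (5, -4): (6, -27) → (11, -31); (-15, 27) → (-10, 23); (9, -63) → (14, -67)
T5 shear: y ← y − 1·x: (11, -31) → (11, -42); (-10, 23) → (-10, 33); (14, -67) → (14, -81)
T6 scale by (-3, 1/2): (11, -42) → (-33, -21); (-10, 33) → (30, 33/2); (14, -81) → (-42, -81/2)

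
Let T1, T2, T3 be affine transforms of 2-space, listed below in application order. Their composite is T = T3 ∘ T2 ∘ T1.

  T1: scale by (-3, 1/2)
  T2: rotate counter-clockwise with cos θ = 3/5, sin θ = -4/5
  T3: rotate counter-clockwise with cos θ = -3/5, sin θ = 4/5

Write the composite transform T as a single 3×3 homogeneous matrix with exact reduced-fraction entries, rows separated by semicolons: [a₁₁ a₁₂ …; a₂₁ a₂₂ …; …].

T = [-21/25 -12/25 0; -72/25 7/50 0; 0 0 1]

T1 = [-3 0 0; 0 1/2 0; 0 0 1]
T2·T1 = [-9/5 2/5 0; 12/5 3/10 0; 0 0 1]
T3·…·T1 = [-21/25 -12/25 0; -72/25 7/50 0; 0 0 1]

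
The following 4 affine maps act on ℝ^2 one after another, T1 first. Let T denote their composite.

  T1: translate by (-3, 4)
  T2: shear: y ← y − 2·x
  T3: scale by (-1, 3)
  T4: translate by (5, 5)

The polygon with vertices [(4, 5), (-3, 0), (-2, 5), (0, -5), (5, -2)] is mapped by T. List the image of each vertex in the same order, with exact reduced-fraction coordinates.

T1 translate by (-3, 4): (4, 5) → (1, 9); (-3, 0) → (-6, 4); (-2, 5) → (-5, 9); (0, -5) → (-3, -1); (5, -2) → (2, 2)
T2 shear: y ← y − 2·x: (1, 9) → (1, 7); (-6, 4) → (-6, 16); (-5, 9) → (-5, 19); (-3, -1) → (-3, 5); (2, 2) → (2, -2)
T3 scale by (-1, 3): (1, 7) → (-1, 21); (-6, 16) → (6, 48); (-5, 19) → (5, 57); (-3, 5) → (3, 15); (2, -2) → (-2, -6)
T4 translate by (5, 5): (-1, 21) → (4, 26); (6, 48) → (11, 53); (5, 57) → (10, 62); (3, 15) → (8, 20); (-2, -6) → (3, -1)

image vertices: (4, 26), (11, 53), (10, 62), (8, 20), (3, -1)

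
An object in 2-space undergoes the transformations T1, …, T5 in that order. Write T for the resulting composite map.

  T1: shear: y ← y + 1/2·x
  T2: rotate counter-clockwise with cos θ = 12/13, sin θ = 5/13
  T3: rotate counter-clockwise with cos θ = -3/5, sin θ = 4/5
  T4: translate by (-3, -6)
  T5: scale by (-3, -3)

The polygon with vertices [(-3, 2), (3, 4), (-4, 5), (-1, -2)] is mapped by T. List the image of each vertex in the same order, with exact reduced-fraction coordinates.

T1 shear: y ← y + 1/2·x: (-3, 2) → (-3, 1/2); (3, 4) → (3, 11/2); (-4, 5) → (-4, 3); (-1, -2) → (-1, -5/2)
T2 rotate counter-clockwise with cos θ = 12/13, sin θ = 5/13: (-3, 1/2) → (-77/26, -9/13); (3, 11/2) → (17/26, 81/13); (-4, 3) → (-63/13, 16/13); (-1, -5/2) → (1/26, -35/13)
T3 rotate counter-clockwise with cos θ = -3/5, sin θ = 4/5: (-77/26, -9/13) → (303/130, -127/65); (17/26, 81/13) → (-699/130, -209/65); (-63/13, 16/13) → (25/13, -60/13); (1/26, -35/13) → (277/130, 107/65)
T4 translate by (-3, -6): (303/130, -127/65) → (-87/130, -517/65); (-699/130, -209/65) → (-1089/130, -599/65); (25/13, -60/13) → (-14/13, -138/13); (277/130, 107/65) → (-113/130, -283/65)
T5 scale by (-3, -3): (-87/130, -517/65) → (261/130, 1551/65); (-1089/130, -599/65) → (3267/130, 1797/65); (-14/13, -138/13) → (42/13, 414/13); (-113/130, -283/65) → (339/130, 849/65)

image vertices: (261/130, 1551/65), (3267/130, 1797/65), (42/13, 414/13), (339/130, 849/65)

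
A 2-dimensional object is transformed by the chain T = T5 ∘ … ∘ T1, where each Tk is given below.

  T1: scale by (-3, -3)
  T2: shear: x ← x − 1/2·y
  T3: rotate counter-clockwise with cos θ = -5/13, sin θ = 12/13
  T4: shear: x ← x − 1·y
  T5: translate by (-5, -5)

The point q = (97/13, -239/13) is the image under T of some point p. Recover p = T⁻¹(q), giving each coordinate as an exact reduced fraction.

p = (3, -2)

T1 = [-3 0 0; 0 -3 0; 0 0 1]
T2·T1 = [-3 3/2 0; 0 -3 0; 0 0 1]
T3·…·T1 = [15/13 57/26 0; -36/13 33/13 0; 0 0 1]
T4·…·T1 = [51/13 -9/26 0; -36/13 33/13 0; 0 0 1]
T5·…·T1 = [51/13 -9/26 -5; -36/13 33/13 -5; 0 0 1]
det M = 9; M⁻¹ = [11/39 1/26 125/78; 4/13 17/39 145/39; 0 0 1]
M⁻¹ · (97/13, -239/13)ᵀ = (3, -2)ᵀ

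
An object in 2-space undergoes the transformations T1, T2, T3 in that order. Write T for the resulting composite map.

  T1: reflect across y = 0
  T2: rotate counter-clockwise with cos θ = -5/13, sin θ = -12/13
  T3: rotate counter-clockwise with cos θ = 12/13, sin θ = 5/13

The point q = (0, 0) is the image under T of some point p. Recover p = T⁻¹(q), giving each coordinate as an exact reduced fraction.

p = (0, 0)

T1 = [1 0 0; 0 -1 0; 0 0 1]
T2·T1 = [-5/13 -12/13 0; -12/13 5/13 0; 0 0 1]
T3·…·T1 = [0 -1 0; -1 0 0; 0 0 1]
det M = -1; M⁻¹ = [0 -1 0; -1 0 0; 0 0 1]
M⁻¹ · (0, 0)ᵀ = (0, 0)ᵀ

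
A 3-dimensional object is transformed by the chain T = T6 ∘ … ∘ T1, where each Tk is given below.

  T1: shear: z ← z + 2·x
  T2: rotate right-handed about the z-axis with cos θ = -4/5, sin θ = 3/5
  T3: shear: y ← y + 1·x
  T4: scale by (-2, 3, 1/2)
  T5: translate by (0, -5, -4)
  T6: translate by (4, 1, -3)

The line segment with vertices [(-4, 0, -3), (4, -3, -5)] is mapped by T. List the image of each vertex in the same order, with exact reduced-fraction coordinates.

image vertices: (-12/5, -8/5, -25/2), (34/5, 31/5, -11/2)

T1 shear: z ← z + 2·x: (-4, 0, -3) → (-4, 0, -11); (4, -3, -5) → (4, -3, 3)
T2 rotate right-handed about the z-axis with cos θ = -4/5, sin θ = 3/5: (-4, 0, -11) → (16/5, -12/5, -11); (4, -3, 3) → (-7/5, 24/5, 3)
T3 shear: y ← y + 1·x: (16/5, -12/5, -11) → (16/5, 4/5, -11); (-7/5, 24/5, 3) → (-7/5, 17/5, 3)
T4 scale by (-2, 3, 1/2): (16/5, 4/5, -11) → (-32/5, 12/5, -11/2); (-7/5, 17/5, 3) → (14/5, 51/5, 3/2)
T5 translate by (0, -5, -4): (-32/5, 12/5, -11/2) → (-32/5, -13/5, -19/2); (14/5, 51/5, 3/2) → (14/5, 26/5, -5/2)
T6 translate by (4, 1, -3): (-32/5, -13/5, -19/2) → (-12/5, -8/5, -25/2); (14/5, 26/5, -5/2) → (34/5, 31/5, -11/2)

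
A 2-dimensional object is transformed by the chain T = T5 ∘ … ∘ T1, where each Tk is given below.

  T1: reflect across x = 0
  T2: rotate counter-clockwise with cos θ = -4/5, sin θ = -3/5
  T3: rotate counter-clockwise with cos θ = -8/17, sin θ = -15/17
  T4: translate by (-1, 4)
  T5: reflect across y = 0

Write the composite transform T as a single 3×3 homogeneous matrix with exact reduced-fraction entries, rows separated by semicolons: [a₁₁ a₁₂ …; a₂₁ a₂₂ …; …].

T1 = [-1 0 0; 0 1 0; 0 0 1]
T2·T1 = [4/5 3/5 0; 3/5 -4/5 0; 0 0 1]
T3·…·T1 = [13/85 -84/85 0; -84/85 -13/85 0; 0 0 1]
T4·…·T1 = [13/85 -84/85 -1; -84/85 -13/85 4; 0 0 1]
T5·…·T1 = [13/85 -84/85 -1; 84/85 13/85 -4; 0 0 1]

T = [13/85 -84/85 -1; 84/85 13/85 -4; 0 0 1]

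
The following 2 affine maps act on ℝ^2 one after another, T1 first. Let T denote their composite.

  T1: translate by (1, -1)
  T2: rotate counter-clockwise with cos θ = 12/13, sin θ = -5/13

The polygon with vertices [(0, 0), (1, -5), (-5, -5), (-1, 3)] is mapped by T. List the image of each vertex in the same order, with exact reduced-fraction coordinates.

T1 translate by (1, -1): (0, 0) → (1, -1); (1, -5) → (2, -6); (-5, -5) → (-4, -6); (-1, 3) → (0, 2)
T2 rotate counter-clockwise with cos θ = 12/13, sin θ = -5/13: (1, -1) → (7/13, -17/13); (2, -6) → (-6/13, -82/13); (-4, -6) → (-6, -4); (0, 2) → (10/13, 24/13)

image vertices: (7/13, -17/13), (-6/13, -82/13), (-6, -4), (10/13, 24/13)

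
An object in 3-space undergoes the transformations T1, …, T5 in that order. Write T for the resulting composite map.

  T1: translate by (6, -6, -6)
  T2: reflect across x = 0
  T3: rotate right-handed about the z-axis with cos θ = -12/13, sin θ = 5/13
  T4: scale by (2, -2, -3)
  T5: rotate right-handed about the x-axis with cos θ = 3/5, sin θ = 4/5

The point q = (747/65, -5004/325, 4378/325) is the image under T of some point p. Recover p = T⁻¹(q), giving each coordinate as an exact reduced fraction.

p = (-2/5, 9/2, -4/5)

T1 = [1 0 0 6; 0 1 0 -6; 0 0 1 -6; 0 0 0 1]
T2·T1 = [-1 0 0 -6; 0 1 0 -6; 0 0 1 -6; 0 0 0 1]
T3·…·T1 = [12/13 -5/13 0 102/13; -5/13 -12/13 0 42/13; 0 0 1 -6; 0 0 0 1]
T4·…·T1 = [24/13 -10/13 0 204/13; 10/13 24/13 0 -84/13; 0 0 -3 18; 0 0 0 1]
T5·…·T1 = [24/13 -10/13 0 204/13; 6/13 72/65 12/5 -1188/65; 8/13 96/65 -9/5 366/65; 0 0 0 1]
det M = -12; M⁻¹ = [6/13 3/26 2/13 -6; -5/26 18/65 24/65 6; 0 4/15 -1/5 6; 0 0 0 1]
M⁻¹ · (747/65, -5004/325, 4378/325)ᵀ = (-2/5, 9/2, -4/5)ᵀ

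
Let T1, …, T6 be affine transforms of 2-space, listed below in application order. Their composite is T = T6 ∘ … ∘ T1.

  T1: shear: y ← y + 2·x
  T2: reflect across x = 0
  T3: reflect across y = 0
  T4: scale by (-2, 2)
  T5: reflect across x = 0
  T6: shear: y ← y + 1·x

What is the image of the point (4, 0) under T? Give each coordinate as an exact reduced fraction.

T(p) = (-8, -24)

T1 shear: y ← y + 2·x: (4, 0) → (4, 8)
T2 reflect across x = 0: (4, 8) → (-4, 8)
T3 reflect across y = 0: (-4, 8) → (-4, -8)
T4 scale by (-2, 2): (-4, -8) → (8, -16)
T5 reflect across x = 0: (8, -16) → (-8, -16)
T6 shear: y ← y + 1·x: (-8, -16) → (-8, -24)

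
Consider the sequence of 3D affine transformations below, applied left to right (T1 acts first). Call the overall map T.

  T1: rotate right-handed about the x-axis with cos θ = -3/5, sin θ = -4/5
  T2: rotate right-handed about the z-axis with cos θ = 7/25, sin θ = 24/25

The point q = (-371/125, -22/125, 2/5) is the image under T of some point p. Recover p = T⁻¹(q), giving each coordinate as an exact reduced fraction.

p = (-1, -2, 2)

T1 = [1 0 0 0; 0 -3/5 4/5 0; 0 -4/5 -3/5 0; 0 0 0 1]
T2·T1 = [7/25 72/125 -96/125 0; 24/25 -21/125 28/125 0; 0 -4/5 -3/5 0; 0 0 0 1]
det M = 1; M⁻¹ = [7/25 24/25 0 0; 72/125 -21/125 -4/5 0; -96/125 28/125 -3/5 0; 0 0 0 1]
M⁻¹ · (-371/125, -22/125, 2/5)ᵀ = (-1, -2, 2)ᵀ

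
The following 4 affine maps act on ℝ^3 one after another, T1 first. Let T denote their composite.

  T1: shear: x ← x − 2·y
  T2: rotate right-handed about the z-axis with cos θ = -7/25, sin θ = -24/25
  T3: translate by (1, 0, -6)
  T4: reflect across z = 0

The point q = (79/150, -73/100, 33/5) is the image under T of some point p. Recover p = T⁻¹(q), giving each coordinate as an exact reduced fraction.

p = (1/3, -1/4, -3/5)

T1 = [1 -2 0 0; 0 1 0 0; 0 0 1 0; 0 0 0 1]
T2·T1 = [-7/25 38/25 0 0; -24/25 41/25 0 0; 0 0 1 0; 0 0 0 1]
T3·…·T1 = [-7/25 38/25 0 1; -24/25 41/25 0 0; 0 0 1 -6; 0 0 0 1]
T4·…·T1 = [-7/25 38/25 0 1; -24/25 41/25 0 0; 0 0 -1 6; 0 0 0 1]
det M = -1; M⁻¹ = [41/25 -38/25 0 -41/25; 24/25 -7/25 0 -24/25; 0 0 -1 6; 0 0 0 1]
M⁻¹ · (79/150, -73/100, 33/5)ᵀ = (1/3, -1/4, -3/5)ᵀ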